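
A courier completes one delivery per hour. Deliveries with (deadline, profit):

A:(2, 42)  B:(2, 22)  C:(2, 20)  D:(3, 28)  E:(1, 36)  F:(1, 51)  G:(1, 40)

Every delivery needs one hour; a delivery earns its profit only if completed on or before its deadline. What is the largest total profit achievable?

121

Take jobs in profit order; each goes to the latest open slot no later than its deadline.
By profit: F(d1,51), A(d2,42), G(d1,40), E(d1,36), D(d3,28), B(d2,22), C(d2,20)
F→slot 1; A→slot 2; G skipped; E skipped; D→slot 3; B skipped; C skipped.
Profit = 51 + 42 + 28 = 121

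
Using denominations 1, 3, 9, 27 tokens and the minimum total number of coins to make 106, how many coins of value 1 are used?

1

Use the largest denomination that fits, subtract, and repeat.
106 − 3×27→25 − 2×9→7 − 2×3→1 − 1×1→0
Count of 1: 1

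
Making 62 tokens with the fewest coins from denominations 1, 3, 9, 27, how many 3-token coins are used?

2

Greedy: take as many of the largest coin as possible, then repeat with the remainder.
62 = 2×27 + 2×3 + 2×1
Count of 3: 2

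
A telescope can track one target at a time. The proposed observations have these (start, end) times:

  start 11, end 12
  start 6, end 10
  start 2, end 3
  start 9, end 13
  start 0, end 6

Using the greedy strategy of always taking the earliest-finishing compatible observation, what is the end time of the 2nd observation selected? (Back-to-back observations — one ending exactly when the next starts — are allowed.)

By end time: (2,3), (0,6), (6,10), (11,12), (9,13).
Pick (2,3); next start ≥ 3 → (6,10); next start ≥ 10 → (11,12).
Selected: (2,3) (6,10) (11,12)

10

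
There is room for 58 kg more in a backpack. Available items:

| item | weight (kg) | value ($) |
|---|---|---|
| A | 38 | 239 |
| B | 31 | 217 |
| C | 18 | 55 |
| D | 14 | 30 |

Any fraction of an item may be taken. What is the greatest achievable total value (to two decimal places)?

386.82

Greedy by value/weight ratio, highest first.
Ratios (sorted): B 7.00, A 6.29, C 3.06, D 2.14
take B (31 @ 217); take 27/38 of A → 169.82. Capacity used 58/58.
Total value = 386.82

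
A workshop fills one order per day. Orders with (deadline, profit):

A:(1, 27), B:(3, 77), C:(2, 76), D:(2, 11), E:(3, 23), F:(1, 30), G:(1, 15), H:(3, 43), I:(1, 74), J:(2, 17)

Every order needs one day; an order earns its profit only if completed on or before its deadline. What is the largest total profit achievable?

Take jobs in profit order; each goes to the latest open slot no later than its deadline.
By profit: B(d3,77), C(d2,76), I(d1,74), H(d3,43), F(d1,30), A(d1,27), E(d3,23), J(d2,17), G(d1,15), D(d2,11)
B→slot 3; C→slot 2; I→slot 1; H skipped; F skipped; A skipped; E skipped; J skipped; G skipped; D skipped.
Profit = 74 + 76 + 77 = 227

227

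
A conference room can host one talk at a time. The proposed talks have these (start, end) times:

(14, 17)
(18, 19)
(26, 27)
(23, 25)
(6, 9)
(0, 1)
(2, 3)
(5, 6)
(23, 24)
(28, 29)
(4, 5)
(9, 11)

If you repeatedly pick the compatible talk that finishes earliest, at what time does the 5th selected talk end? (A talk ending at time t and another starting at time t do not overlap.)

Sort by end time and greedily take each interval whose start is ≥ the last chosen end.
By end time: (0,1), (2,3), (4,5), (5,6), (6,9), (9,11), (14,17), (18,19), (23,24), (23,25), (26,27), (28,29).
Pick (0,1); next start ≥ 1 → (2,3); next start ≥ 3 → (4,5); next start ≥ 5 → (5,6); next start ≥ 6 → (6,9); next start ≥ 9 → (9,11); next start ≥ 11 → (14,17); next start ≥ 17 → (18,19); next start ≥ 19 → (23,24); next start ≥ 24 → (26,27); next start ≥ 27 → (28,29).
Selected: (0,1) (2,3) (4,5) (5,6) (6,9) (9,11) (14,17) (18,19) (23,24) (26,27) (28,29)

9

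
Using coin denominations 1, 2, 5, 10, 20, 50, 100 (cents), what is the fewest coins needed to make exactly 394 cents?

Use the largest denomination that fits, subtract, and repeat.
394 = 3×100 + 1×50 + 2×20 + 2×2
Total coins = 3 + 1 + 2 + 2 = 8

8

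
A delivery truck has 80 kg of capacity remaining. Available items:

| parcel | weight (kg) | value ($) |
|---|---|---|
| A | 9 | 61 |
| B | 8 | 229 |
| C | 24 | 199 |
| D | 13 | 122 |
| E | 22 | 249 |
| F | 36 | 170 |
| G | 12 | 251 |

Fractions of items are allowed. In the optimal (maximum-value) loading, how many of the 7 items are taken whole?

5

Sort by value per unit weight and fill in that order.
Ratios (sorted): B 28.62, G 20.92, E 11.32, D 9.38, C 8.29, A 6.78, F 4.72
take B (8 @ 229); take G (12 @ 251); take E (22 @ 249); take D (13 @ 122); take C (24 @ 199); take 1/9 of A → 6.78. Capacity used 80/80.
5 item(s) taken whole; one partial (take 1/9 of A).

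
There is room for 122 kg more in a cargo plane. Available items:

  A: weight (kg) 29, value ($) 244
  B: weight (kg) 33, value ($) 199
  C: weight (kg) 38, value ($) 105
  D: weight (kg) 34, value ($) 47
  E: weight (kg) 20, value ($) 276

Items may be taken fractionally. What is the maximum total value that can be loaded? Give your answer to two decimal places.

826.76

Order: E (276/20=13.80) > A (244/29=8.41) > B (199/33=6.03) > C (105/38=2.76) > D (47/34=1.38)
Fill: take E (20 @ 276) → take A (29 @ 244) → take B (33 @ 199) → take C (38 @ 105) → take 2/34 of D → 2.76; 122/122 used.
Total value = 826.76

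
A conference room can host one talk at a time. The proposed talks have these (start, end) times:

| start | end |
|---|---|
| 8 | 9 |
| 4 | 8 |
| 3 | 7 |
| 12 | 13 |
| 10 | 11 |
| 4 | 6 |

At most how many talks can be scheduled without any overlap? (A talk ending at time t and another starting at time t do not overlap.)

4

By end time: (4,6), (3,7), (4,8), (8,9), (10,11), (12,13).
Pick (4,6); next start ≥ 6 → (8,9); next start ≥ 9 → (10,11); next start ≥ 11 → (12,13).
Selected 4 talks.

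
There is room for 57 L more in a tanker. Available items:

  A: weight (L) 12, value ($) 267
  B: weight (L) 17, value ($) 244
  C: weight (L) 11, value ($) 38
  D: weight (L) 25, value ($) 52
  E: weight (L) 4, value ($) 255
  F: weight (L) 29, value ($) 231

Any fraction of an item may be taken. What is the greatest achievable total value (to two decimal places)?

Sort by value per unit weight and fill in that order.
Ratios (sorted): E 63.75, A 22.25, B 14.35, F 7.97, C 3.45, D 2.08
take E (4 @ 255); take A (12 @ 267); take B (17 @ 244); take 24/29 of F → 191.17. Capacity used 57/57.
Total value = 957.17

957.17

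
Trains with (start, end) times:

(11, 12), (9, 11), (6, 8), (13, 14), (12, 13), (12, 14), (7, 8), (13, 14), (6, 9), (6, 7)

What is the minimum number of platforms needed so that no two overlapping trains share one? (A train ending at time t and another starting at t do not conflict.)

3

Events (time:±→running): 6:+→1 6:+→2 6:+→3 … peak 3.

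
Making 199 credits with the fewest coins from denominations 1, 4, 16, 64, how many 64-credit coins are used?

199 = 3×64 + 1×4 + 3×1
Count of 64: 3

3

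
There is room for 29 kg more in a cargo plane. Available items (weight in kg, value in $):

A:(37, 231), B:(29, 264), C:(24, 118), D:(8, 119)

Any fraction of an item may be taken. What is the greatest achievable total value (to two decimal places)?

Greedy by value/weight ratio, highest first.
Order: D (119/8=14.88) > B (264/29=9.10) > A (231/37=6.24) > C (118/24=4.92)
Fill: take D (8 @ 119) → take 21/29 of B → 191.17; 29/29 used.
Total value = 310.17

310.17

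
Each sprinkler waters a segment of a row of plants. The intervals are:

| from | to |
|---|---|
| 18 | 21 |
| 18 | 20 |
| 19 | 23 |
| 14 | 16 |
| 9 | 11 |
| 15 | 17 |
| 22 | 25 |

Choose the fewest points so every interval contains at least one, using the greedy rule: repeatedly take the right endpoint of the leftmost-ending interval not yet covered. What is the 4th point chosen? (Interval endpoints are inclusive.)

25

By right end: [9,11]  [14,16]  [15,17]  [18,20]  [18,21]  [19,23]  [22,25]
[9,11] uncovered → point at 11; [14,16] uncovered → point at 16; [18,20] uncovered → point at 20; [22,25] uncovered → point at 25.
Points: 11, 16, 20, 25 (4 total).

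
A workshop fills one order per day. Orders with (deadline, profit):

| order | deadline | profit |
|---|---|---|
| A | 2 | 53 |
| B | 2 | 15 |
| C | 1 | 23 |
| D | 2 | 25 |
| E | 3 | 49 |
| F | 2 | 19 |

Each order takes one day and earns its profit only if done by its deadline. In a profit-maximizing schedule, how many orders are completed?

3

By profit: A(d2,53), E(d3,49), D(d2,25), C(d1,23), F(d2,19), B(d2,15)
A→slot 2; E→slot 3; D→slot 1; C skipped; F skipped; B skipped.
3 of 6 scheduled.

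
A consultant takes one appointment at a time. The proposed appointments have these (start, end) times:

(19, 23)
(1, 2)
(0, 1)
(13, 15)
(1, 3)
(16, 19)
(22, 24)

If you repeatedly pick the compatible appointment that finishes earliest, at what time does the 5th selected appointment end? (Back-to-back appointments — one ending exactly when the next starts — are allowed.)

23

Order by finish time; keep every interval that doesn't clash with the previous kept one.
By end time: (0,1), (1,2), (1,3), (13,15), (16,19), (19,23), (22,24).
Pick (0,1); next start ≥ 1 → (1,2); next start ≥ 2 → (13,15); next start ≥ 15 → (16,19); next start ≥ 19 → (19,23).
Selected: (0,1) (1,2) (13,15) (16,19) (19,23)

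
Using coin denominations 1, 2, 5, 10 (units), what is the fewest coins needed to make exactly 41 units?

41 = 4×10 + 1×1
Total coins = 4 + 1 = 5

5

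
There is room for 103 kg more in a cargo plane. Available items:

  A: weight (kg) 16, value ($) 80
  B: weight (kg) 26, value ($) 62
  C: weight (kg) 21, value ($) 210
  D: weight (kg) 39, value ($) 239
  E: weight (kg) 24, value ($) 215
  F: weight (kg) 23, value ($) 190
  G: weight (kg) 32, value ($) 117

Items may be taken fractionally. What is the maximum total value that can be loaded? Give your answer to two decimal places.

829.49

Greedy by value/weight ratio, highest first.
Order: C (210/21=10.00) > E (215/24=8.96) > F (190/23=8.26) > D (239/39=6.13) > A (80/16=5.00) > G (117/32=3.66) > B (62/26=2.38)
Fill: take C (21 @ 210) → take E (24 @ 215) → take F (23 @ 190) → take 35/39 of D → 214.49; 103/103 used.
Total value = 829.49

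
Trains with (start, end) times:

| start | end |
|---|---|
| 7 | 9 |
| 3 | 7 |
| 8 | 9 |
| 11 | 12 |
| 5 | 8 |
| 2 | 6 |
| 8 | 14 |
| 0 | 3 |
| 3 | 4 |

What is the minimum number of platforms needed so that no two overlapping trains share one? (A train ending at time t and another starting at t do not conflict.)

The answer is the maximum number of intervals overlapping at any instant.
starts: [0, 2, 3, 3, 5, 7, 8, 8, 11]
ends:   [3, 4, 6, 7, 8, 9, 9, 12, 14]
s0→1 s2→2 e3→1 s3→2 s3→3  — peak 3.

3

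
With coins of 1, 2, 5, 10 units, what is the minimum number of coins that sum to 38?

6

38 − 3×10→8 − 1×5→3 − 1×2→1 − 1×1→0
Total coins = 3 + 1 + 1 + 1 = 6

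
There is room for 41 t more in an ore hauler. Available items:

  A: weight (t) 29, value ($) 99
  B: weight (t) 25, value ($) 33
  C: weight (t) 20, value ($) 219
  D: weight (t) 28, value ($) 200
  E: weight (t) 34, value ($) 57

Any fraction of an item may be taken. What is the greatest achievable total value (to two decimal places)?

Greedy by value/weight ratio, highest first.
Ratios (sorted): C 10.95, D 7.14, A 3.41, E 1.68, B 1.32
take C (20 @ 219); take 21/28 of D → 150.00. Capacity used 41/41.
Total value = 369.00

369.00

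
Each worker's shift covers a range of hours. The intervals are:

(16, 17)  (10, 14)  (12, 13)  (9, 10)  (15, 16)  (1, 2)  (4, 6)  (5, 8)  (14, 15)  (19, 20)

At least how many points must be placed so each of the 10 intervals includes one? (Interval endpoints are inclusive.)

Sort by right endpoint; whenever an interval is uncovered, place a point at its right end.
Sorted: [1,2] [4,6] [5,8] [9,10] [12,13] [10,14] [14,15] [15,16] [16,17] [19,20]
{[1,2]} hit by 2; {[4,6],[5,8]} hit by 6; {[9,10]} hit by 10; {[12,13],[10,14]} hit by 13; {[14,15],[15,16]} hit by 15; {[16,17]} hit by 17; {[19,20]} hit by 20.
Points: 2, 6, 10, 13, 15, 17, 20 (7 total).

7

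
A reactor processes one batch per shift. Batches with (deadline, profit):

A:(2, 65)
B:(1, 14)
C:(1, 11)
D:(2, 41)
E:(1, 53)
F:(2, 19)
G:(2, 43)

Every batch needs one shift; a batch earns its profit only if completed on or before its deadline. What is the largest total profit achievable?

Profit order: A=65 E=53 G=43 D=41 F=19 B=14 C=11
Assign: A→slot 2, E→slot 1, G skipped, D skipped, F skipped, B skipped, C skipped.
Slots: [1:E] [2:A]
Profit = 53 + 65 = 118

118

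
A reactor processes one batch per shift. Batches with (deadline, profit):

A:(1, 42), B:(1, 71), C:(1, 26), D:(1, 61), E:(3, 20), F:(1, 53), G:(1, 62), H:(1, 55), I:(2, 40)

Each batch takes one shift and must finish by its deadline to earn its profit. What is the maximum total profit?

131

Sort by profit descending; place each in the latest free slot ≤ its deadline.
Profit order: B=71 G=62 D=61 H=55 F=53 A=42 I=40 C=26 E=20
Assign: B→slot 1, G skipped, D skipped, H skipped, F skipped, A skipped, I→slot 2, C skipped, E→slot 3.
Slots: [1:B] [2:I] [3:E]
Profit = 71 + 40 + 20 = 131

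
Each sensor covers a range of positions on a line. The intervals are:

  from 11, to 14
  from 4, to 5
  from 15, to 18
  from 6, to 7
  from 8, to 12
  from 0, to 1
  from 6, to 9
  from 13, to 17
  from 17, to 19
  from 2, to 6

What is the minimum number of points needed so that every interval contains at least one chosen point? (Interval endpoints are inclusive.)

Sorted: [0,1] [4,5] [2,6] [6,7] [6,9] [8,12] [11,14] [13,17] [15,18] [17,19]
{[0,1]} hit by 1; {[4,5],[2,6]} hit by 5; {[6,7],[6,9]} hit by 7; {[8,12],[11,14]} hit by 12; {[13,17],[15,18],[17,19]} hit by 17.
Points: 1, 5, 7, 12, 17 (5 total).

5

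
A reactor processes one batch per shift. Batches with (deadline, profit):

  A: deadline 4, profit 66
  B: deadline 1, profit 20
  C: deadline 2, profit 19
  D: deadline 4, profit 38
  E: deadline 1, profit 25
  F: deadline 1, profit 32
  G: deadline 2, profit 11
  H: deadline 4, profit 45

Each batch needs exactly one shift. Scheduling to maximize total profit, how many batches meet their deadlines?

4

By profit: A(d4,66), H(d4,45), D(d4,38), F(d1,32), E(d1,25), B(d1,20), C(d2,19), G(d2,11)
A→slot 4; H→slot 3; D→slot 2; F→slot 1; E skipped; B skipped; C skipped; G skipped.
4 of 8 scheduled.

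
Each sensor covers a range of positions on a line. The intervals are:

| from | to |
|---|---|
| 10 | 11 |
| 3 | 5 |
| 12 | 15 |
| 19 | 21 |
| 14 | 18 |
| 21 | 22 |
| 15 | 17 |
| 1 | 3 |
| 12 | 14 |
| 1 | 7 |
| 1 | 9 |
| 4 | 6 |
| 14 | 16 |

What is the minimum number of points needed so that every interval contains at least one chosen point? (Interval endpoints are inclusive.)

Sort by right endpoint; whenever an interval is uncovered, place a point at its right end.
By right end: [1,3]  [3,5]  [4,6]  [1,7]  [1,9]  [10,11]  [12,14]  [12,15]  [14,16]  [15,17]  [14,18]  [19,21]  [21,22]
[1,3] uncovered → point at 3; [4,6] uncovered → point at 6; [10,11] uncovered → point at 11; [12,14] uncovered → point at 14; [15,17] uncovered → point at 17; [19,21] uncovered → point at 21.
Points: 3, 6, 11, 14, 17, 21 (6 total).

6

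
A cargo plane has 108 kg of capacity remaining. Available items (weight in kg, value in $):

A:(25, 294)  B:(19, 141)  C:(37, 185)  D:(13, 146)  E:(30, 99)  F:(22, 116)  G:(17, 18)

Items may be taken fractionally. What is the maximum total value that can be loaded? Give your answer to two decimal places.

842.00

Sort by value per unit weight and fill in that order.
Order: A (294/25=11.76) > D (146/13=11.23) > B (141/19=7.42) > F (116/22=5.27) > C (185/37=5.00) > E (99/30=3.30) > G (18/17=1.06)
Fill: take A (25 @ 294) → take D (13 @ 146) → take B (19 @ 141) → take F (22 @ 116) → take 29/37 of C → 145.00; 108/108 used.
Total value = 842.00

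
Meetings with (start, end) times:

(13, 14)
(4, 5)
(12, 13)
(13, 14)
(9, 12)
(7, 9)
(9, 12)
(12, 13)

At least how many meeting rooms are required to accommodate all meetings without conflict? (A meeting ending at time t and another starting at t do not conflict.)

Count concurrent intervals with a sweep; the peak is the room count.
starts: [4, 7, 9, 9, 12, 12, 13, 13]
ends:   [5, 9, 12, 12, 13, 13, 14, 14]
s4→1 e5→0 s7→1 e9→0 s9→1 s9→2  — peak 2.

2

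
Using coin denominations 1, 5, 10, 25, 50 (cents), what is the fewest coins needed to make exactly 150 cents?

3

150 = 3×50
Total coins = 3 = 3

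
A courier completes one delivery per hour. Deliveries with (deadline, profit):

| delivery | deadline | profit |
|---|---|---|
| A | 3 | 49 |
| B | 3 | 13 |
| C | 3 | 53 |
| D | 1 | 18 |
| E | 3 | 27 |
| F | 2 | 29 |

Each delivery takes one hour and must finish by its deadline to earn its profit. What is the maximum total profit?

131

Take jobs in profit order; each goes to the latest open slot no later than its deadline.
By profit: C(d3,53), A(d3,49), F(d2,29), E(d3,27), D(d1,18), B(d3,13)
C→slot 3; A→slot 2; F→slot 1; E skipped; D skipped; B skipped.
Profit = 29 + 49 + 53 = 131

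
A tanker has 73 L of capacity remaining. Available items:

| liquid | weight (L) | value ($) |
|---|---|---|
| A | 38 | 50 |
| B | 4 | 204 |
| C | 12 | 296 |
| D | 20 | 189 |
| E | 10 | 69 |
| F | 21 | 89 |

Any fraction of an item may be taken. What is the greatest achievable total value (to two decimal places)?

Order: B (204/4=51.00) > C (296/12=24.67) > D (189/20=9.45) > E (69/10=6.90) > F (89/21=4.24) > A (50/38=1.32)
Fill: take B (4 @ 204) → take C (12 @ 296) → take D (20 @ 189) → take E (10 @ 69) → take F (21 @ 89) → take 6/38 of A → 7.89; 73/73 used.
Total value = 854.89

854.89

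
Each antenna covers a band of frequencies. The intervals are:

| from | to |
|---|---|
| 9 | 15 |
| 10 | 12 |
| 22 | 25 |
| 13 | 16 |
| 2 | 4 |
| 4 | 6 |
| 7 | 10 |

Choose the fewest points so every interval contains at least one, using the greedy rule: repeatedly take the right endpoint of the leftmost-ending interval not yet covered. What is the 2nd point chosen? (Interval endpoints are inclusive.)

Sorted: [2,4] [4,6] [7,10] [10,12] [9,15] [13,16] [22,25]
{[2,4],[4,6]} hit by 4; {[7,10],[10,12],[9,15]} hit by 10; {[13,16]} hit by 16; {[22,25]} hit by 25.
Points: 4, 10, 16, 25 (4 total).

10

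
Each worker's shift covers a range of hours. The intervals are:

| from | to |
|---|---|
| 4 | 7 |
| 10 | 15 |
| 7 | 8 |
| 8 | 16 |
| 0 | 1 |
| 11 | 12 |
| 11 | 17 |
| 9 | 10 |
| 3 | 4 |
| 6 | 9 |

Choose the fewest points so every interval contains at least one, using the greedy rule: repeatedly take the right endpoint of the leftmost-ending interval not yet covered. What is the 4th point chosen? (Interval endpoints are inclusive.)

Process intervals by earliest right end; each time one isn't hit yet, stab at its right endpoint.
By right end: [0,1]  [3,4]  [4,7]  [7,8]  [6,9]  [9,10]  [11,12]  [10,15]  [8,16]  [11,17]
[0,1] uncovered → point at 1; [3,4] uncovered → point at 4; [7,8] uncovered → point at 8; [9,10] uncovered → point at 10; [11,12] uncovered → point at 12.
Points: 1, 4, 8, 10, 12 (5 total).

10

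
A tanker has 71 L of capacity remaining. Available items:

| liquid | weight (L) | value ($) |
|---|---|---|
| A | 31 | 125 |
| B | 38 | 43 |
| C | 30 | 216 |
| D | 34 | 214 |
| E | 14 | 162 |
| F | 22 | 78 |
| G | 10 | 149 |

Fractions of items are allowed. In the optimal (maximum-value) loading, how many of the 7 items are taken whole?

Order: G (149/10=14.90) > E (162/14=11.57) > C (216/30=7.20) > D (214/34=6.29) > A (125/31=4.03) > F (78/22=3.55) > B (43/38=1.13)
Fill: take G (10 @ 149) → take E (14 @ 162) → take C (30 @ 216) → take 17/34 of D → 107.00; 71/71 used.
3 item(s) taken whole; one partial (take 17/34 of D).

3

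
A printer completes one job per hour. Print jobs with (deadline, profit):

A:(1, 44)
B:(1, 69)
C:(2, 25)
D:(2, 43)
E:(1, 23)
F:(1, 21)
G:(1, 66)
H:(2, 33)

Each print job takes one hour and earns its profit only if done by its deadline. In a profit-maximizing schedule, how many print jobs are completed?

2

Sort by profit descending; place each in the latest free slot ≤ its deadline.
By profit: B(d1,69), G(d1,66), A(d1,44), D(d2,43), H(d2,33), C(d2,25), E(d1,23), F(d1,21)
B→slot 1; G skipped; A skipped; D→slot 2; H skipped; C skipped; E skipped; F skipped.
2 of 8 scheduled.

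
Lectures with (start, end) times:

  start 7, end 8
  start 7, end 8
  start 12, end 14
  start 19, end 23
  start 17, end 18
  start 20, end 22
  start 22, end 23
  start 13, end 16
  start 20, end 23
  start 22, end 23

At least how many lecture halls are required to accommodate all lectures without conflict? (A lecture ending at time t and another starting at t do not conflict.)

Events (time:±→running): 7:+→1 7:+→2 8:-→1 8:-→0 12:+→1 13:+→2 14:-→1 16:-→0 17:+→1 18:-→0 19:+→1 20:+→2 20:+→3 22:-→2 22:+→3 22:+→4 … peak 4.

4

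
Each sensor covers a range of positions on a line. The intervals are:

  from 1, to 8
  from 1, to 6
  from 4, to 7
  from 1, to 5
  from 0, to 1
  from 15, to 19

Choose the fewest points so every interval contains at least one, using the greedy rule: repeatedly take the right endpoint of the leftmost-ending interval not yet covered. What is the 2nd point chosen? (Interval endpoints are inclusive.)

Sort by right endpoint; whenever an interval is uncovered, place a point at its right end.
By right end: [0,1]  [1,5]  [1,6]  [4,7]  [1,8]  [15,19]
[0,1] uncovered → point at 1; [4,7] uncovered → point at 7; [15,19] uncovered → point at 19.
Points: 1, 7, 19 (3 total).

7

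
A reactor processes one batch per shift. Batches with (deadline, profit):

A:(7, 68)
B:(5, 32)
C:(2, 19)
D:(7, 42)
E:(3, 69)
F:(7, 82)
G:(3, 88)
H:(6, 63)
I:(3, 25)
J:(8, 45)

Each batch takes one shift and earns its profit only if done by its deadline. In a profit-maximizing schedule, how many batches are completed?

Take jobs in profit order; each goes to the latest open slot no later than its deadline.
Profit order: G=88 F=82 E=69 A=68 H=63 J=45 D=42 B=32 I=25 C=19
Assign: G→slot 3, F→slot 7, E→slot 2, A→slot 6, H→slot 5, J→slot 8, D→slot 4, B→slot 1, I skipped, C skipped.
Slots: [1:B] [2:E] [3:G] [4:D] [5:H] [6:A] [7:F] [8:J]
8 of 10 scheduled.

8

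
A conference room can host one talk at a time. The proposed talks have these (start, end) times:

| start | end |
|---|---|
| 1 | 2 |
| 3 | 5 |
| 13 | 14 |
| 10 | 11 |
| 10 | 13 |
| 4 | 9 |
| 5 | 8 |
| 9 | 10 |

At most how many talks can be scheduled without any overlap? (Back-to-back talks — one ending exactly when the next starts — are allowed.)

6

Sort by end time and greedily take each interval whose start is ≥ the last chosen end.
By end time: (1,2), (3,5), (5,8), (4,9), (9,10), (10,11), (10,13), (13,14).
Pick (1,2); next start ≥ 2 → (3,5); next start ≥ 5 → (5,8); next start ≥ 8 → (9,10); next start ≥ 10 → (10,11); next start ≥ 11 → (13,14).
Selected 6 talks.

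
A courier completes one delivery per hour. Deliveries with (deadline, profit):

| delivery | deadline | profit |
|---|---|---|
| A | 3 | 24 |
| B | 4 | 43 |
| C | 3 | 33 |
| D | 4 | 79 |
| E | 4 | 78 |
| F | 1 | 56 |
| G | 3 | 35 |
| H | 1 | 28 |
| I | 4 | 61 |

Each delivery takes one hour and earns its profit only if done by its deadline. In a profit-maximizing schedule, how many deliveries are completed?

4

By profit: D(d4,79), E(d4,78), I(d4,61), F(d1,56), B(d4,43), G(d3,35), C(d3,33), H(d1,28), A(d3,24)
D→slot 4; E→slot 3; I→slot 2; F→slot 1; B skipped; G skipped; C skipped; H skipped; A skipped.
4 of 9 scheduled.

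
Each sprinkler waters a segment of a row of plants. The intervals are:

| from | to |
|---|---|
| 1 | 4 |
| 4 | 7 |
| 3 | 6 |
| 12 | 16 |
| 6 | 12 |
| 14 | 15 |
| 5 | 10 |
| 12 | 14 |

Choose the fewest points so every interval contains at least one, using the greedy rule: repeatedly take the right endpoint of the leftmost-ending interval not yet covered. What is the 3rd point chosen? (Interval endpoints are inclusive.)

Sorted: [1,4] [3,6] [4,7] [5,10] [6,12] [12,14] [14,15] [12,16]
{[1,4],[3,6],[4,7]} hit by 4; {[5,10],[6,12]} hit by 10; {[12,14],[14,15],[12,16]} hit by 14.
Points: 4, 10, 14 (3 total).

14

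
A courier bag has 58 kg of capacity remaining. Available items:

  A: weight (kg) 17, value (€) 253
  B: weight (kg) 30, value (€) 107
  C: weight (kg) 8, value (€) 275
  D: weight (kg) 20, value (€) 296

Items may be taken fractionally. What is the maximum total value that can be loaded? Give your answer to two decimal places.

870.37

Greedy by value/weight ratio, highest first.
Order: C (275/8=34.38) > A (253/17=14.88) > D (296/20=14.80) > B (107/30=3.57)
Fill: take C (8 @ 275) → take A (17 @ 253) → take D (20 @ 296) → take 13/30 of B → 46.37; 58/58 used.
Total value = 870.37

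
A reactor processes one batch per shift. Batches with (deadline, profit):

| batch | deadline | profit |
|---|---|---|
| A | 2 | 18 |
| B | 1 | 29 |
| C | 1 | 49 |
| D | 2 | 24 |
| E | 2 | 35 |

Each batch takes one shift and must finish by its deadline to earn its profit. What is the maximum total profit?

84

Sort by profit descending; place each in the latest free slot ≤ its deadline.
By profit: C(d1,49), E(d2,35), B(d1,29), D(d2,24), A(d2,18)
C→slot 1; E→slot 2; B skipped; D skipped; A skipped.
Profit = 49 + 35 = 84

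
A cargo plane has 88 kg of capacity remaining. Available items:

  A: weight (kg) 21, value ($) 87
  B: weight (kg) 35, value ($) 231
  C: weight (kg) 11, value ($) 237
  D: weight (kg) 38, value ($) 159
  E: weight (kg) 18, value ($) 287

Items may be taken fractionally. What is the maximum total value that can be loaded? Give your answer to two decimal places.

Ratios (sorted): C 21.55, E 15.94, B 6.60, D 4.18, A 4.14
take C (11 @ 237); take E (18 @ 287); take B (35 @ 231); take 24/38 of D → 100.42. Capacity used 88/88.
Total value = 855.42

855.42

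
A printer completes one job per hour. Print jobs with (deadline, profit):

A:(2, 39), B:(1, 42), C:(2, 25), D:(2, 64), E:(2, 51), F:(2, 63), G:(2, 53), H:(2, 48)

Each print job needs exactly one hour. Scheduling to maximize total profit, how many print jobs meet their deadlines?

2

Profit order: D=64 F=63 G=53 E=51 H=48 B=42 A=39 C=25
Assign: D→slot 2, F→slot 1, G skipped, E skipped, H skipped, B skipped, A skipped, C skipped.
Slots: [1:F] [2:D]
2 of 8 scheduled.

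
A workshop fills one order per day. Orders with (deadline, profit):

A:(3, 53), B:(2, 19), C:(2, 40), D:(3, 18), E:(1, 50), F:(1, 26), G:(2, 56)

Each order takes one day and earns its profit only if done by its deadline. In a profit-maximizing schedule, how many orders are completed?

3

Sort by profit descending; place each in the latest free slot ≤ its deadline.
By profit: G(d2,56), A(d3,53), E(d1,50), C(d2,40), F(d1,26), B(d2,19), D(d3,18)
G→slot 2; A→slot 3; E→slot 1; C skipped; F skipped; B skipped; D skipped.
3 of 7 scheduled.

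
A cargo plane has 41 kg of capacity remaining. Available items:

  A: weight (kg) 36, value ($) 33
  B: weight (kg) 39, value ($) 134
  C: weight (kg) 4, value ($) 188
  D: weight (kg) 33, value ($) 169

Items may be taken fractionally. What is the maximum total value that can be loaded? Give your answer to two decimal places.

Sort by value per unit weight and fill in that order.
Order: C (188/4=47.00) > D (169/33=5.12) > B (134/39=3.44) > A (33/36=0.92)
Fill: take C (4 @ 188) → take D (33 @ 169) → take 4/39 of B → 13.74; 41/41 used.
Total value = 370.74

370.74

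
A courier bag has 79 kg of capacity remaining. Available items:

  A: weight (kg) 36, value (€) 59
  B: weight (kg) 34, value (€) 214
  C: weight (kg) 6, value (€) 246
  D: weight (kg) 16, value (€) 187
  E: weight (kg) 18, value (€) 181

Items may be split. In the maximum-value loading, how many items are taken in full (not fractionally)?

Sort by value per unit weight and fill in that order.
Ratios (sorted): C 41.00, D 11.69, E 10.06, B 6.29, A 1.64
take C (6 @ 246); take D (16 @ 187); take E (18 @ 181); take B (34 @ 214); take 5/36 of A → 8.19. Capacity used 79/79.
4 item(s) taken whole; one partial (take 5/36 of A).

4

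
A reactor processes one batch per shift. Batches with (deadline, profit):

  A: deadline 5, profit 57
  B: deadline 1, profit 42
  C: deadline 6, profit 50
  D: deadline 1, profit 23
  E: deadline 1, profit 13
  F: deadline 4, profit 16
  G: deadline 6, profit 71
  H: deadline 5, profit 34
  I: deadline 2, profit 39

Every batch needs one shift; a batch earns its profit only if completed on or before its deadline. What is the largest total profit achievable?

293

Take jobs in profit order; each goes to the latest open slot no later than its deadline.
Profit order: G=71 A=57 C=50 B=42 I=39 H=34 D=23 F=16 E=13
Assign: G→slot 6, A→slot 5, C→slot 4, B→slot 1, I→slot 2, H→slot 3, D skipped, F skipped, E skipped.
Slots: [1:B] [2:I] [3:H] [4:C] [5:A] [6:G]
Profit = 42 + 39 + 34 + 50 + 57 + 71 = 293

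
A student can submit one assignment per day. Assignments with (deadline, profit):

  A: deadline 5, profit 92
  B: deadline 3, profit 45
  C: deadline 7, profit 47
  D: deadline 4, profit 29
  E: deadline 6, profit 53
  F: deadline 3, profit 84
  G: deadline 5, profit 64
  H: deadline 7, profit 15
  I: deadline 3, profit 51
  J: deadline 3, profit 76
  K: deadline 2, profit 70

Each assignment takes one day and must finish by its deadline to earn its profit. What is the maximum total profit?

486

Take jobs in profit order; each goes to the latest open slot no later than its deadline.
By profit: A(d5,92), F(d3,84), J(d3,76), K(d2,70), G(d5,64), E(d6,53), I(d3,51), C(d7,47), B(d3,45), D(d4,29), H(d7,15)
A→slot 5; F→slot 3; J→slot 2; K→slot 1; G→slot 4; E→slot 6; I skipped; C→slot 7; B skipped; D skipped; H skipped.
Profit = 70 + 76 + 84 + 64 + 92 + 53 + 47 = 486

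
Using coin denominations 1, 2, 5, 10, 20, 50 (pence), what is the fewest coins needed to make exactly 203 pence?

Use the largest denomination that fits, subtract, and repeat.
203 = 4×50 + 1×2 + 1×1
Total coins = 4 + 1 + 1 = 6

6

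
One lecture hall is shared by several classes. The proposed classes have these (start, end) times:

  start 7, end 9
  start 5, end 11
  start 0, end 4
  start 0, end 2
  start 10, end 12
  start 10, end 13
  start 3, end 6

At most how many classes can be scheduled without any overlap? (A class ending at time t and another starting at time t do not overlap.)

4

Greedy by earliest finish: after sorting by end time, pick each interval compatible with the last pick.
Sorted by end: (0,2)  (0,4)  (3,6)  (7,9)  (5,11)  (10,12)  (10,13)
take (0,2); skip (0,4); take (3,6); take (7,9); take (10,12); skip (10,13).
Selected 4 classes.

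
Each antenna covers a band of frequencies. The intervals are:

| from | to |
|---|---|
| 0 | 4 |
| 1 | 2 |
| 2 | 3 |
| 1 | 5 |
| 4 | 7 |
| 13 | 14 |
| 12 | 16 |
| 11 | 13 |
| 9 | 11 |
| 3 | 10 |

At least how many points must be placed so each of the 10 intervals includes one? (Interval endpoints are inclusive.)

Sort by right endpoint; whenever an interval is uncovered, place a point at its right end.
By right end: [1,2]  [2,3]  [0,4]  [1,5]  [4,7]  [3,10]  [9,11]  [11,13]  [13,14]  [12,16]
[1,2] uncovered → point at 2; [4,7] uncovered → point at 7; [9,11] uncovered → point at 11; [13,14] uncovered → point at 14.
Points: 2, 7, 11, 14 (4 total).

4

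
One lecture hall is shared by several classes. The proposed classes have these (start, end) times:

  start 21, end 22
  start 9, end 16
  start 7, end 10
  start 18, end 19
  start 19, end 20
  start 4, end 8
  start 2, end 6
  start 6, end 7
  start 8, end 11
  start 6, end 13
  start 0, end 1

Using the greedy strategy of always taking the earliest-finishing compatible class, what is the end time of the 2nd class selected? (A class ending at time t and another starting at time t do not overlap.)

6

Sorted by end: (0,1)  (2,6)  (6,7)  (4,8)  (7,10)  (8,11)  (6,13)  (9,16)  (18,19)  (19,20)  (21,22)
take (0,1); take (2,6); take (6,7); skip (4,8); take (7,10); skip (6,13); skip (9,16); take (18,19); take (19,20); take (21,22).
Selected: (0,1) (2,6) (6,7) (7,10) (18,19) (19,20) (21,22)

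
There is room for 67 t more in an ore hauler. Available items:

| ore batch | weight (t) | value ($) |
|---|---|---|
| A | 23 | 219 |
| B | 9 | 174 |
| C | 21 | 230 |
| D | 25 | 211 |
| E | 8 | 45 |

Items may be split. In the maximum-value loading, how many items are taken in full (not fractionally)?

Sort by value per unit weight and fill in that order.
Order: B (174/9=19.33) > C (230/21=10.95) > A (219/23=9.52) > D (211/25=8.44) > E (45/8=5.62)
Fill: take B (9 @ 174) → take C (21 @ 230) → take A (23 @ 219) → take 14/25 of D → 118.16; 67/67 used.
3 item(s) taken whole; one partial (take 14/25 of D).

3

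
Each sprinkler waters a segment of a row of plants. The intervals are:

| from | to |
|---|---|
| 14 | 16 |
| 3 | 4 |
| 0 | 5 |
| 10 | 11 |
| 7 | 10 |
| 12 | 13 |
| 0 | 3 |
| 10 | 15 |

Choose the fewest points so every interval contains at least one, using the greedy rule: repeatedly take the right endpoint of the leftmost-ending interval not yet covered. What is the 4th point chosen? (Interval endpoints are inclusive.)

16

Sort by right endpoint; whenever an interval is uncovered, place a point at its right end.
Sorted: [0,3] [3,4] [0,5] [7,10] [10,11] [12,13] [10,15] [14,16]
{[0,3],[3,4],[0,5]} hit by 3; {[7,10],[10,11]} hit by 10; {[12,13],[10,15]} hit by 13; {[14,16]} hit by 16.
Points: 3, 10, 13, 16 (4 total).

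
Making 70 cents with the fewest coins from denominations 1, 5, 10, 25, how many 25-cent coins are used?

Greedy: take as many of the largest coin as possible, then repeat with the remainder.
70 − 2×25→20 − 2×10→0
Count of 25: 2

2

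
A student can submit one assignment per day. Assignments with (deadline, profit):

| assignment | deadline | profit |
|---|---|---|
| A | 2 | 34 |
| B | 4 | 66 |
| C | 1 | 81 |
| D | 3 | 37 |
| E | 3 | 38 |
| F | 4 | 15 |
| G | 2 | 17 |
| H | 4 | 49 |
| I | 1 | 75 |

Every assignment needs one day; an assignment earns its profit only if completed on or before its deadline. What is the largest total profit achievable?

234

Take jobs in profit order; each goes to the latest open slot no later than its deadline.
By profit: C(d1,81), I(d1,75), B(d4,66), H(d4,49), E(d3,38), D(d3,37), A(d2,34), G(d2,17), F(d4,15)
C→slot 1; I skipped; B→slot 4; H→slot 3; E→slot 2; D skipped; A skipped; G skipped; F skipped.
Profit = 81 + 38 + 49 + 66 = 234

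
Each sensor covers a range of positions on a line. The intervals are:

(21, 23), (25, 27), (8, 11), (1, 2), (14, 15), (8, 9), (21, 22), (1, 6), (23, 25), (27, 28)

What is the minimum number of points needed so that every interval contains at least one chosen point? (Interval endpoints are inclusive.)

Sorted: [1,2] [1,6] [8,9] [8,11] [14,15] [21,22] [21,23] [23,25] [25,27] [27,28]
{[1,2],[1,6]} hit by 2; {[8,9],[8,11]} hit by 9; {[14,15]} hit by 15; {[21,22],[21,23]} hit by 22; {[23,25],[25,27]} hit by 25; {[27,28]} hit by 28.
Points: 2, 9, 15, 22, 25, 28 (6 total).

6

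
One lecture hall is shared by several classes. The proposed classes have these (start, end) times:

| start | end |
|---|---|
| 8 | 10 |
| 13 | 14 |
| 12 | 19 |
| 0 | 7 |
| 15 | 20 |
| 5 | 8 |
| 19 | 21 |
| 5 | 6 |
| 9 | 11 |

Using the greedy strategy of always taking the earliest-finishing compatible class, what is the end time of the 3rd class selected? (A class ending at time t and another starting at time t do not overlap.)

14

By end time: (5,6), (0,7), (5,8), (8,10), (9,11), (13,14), (12,19), (15,20), (19,21).
Pick (5,6); next start ≥ 6 → (8,10); next start ≥ 10 → (13,14); next start ≥ 14 → (15,20).
Selected: (5,6) (8,10) (13,14) (15,20)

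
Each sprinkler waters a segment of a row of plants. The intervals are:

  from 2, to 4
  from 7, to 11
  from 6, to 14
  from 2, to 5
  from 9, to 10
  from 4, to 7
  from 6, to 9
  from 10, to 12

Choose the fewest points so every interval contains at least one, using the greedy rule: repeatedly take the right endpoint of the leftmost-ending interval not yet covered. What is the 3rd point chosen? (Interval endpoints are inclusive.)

Process intervals by earliest right end; each time one isn't hit yet, stab at its right endpoint.
By right end: [2,4]  [2,5]  [4,7]  [6,9]  [9,10]  [7,11]  [10,12]  [6,14]
[2,4] uncovered → point at 4; [6,9] uncovered → point at 9; [10,12] uncovered → point at 12.
Points: 4, 9, 12 (3 total).

12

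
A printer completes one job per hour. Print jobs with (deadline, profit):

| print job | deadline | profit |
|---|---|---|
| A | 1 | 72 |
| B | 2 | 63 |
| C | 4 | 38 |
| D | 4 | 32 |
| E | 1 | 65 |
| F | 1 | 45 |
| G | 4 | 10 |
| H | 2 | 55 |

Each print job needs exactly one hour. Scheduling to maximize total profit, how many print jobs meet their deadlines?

By profit: A(d1,72), E(d1,65), B(d2,63), H(d2,55), F(d1,45), C(d4,38), D(d4,32), G(d4,10)
A→slot 1; E skipped; B→slot 2; H skipped; F skipped; C→slot 4; D→slot 3; G skipped.
4 of 8 scheduled.

4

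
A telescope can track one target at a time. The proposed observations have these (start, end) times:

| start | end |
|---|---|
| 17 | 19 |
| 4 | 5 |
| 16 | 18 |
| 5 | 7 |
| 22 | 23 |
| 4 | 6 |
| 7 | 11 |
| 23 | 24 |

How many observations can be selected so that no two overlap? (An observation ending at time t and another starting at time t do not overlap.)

By end time: (4,5), (4,6), (5,7), (7,11), (16,18), (17,19), (22,23), (23,24).
Pick (4,5); next start ≥ 5 → (5,7); next start ≥ 7 → (7,11); next start ≥ 11 → (16,18); next start ≥ 18 → (22,23); next start ≥ 23 → (23,24).
Selected 6 observations.

6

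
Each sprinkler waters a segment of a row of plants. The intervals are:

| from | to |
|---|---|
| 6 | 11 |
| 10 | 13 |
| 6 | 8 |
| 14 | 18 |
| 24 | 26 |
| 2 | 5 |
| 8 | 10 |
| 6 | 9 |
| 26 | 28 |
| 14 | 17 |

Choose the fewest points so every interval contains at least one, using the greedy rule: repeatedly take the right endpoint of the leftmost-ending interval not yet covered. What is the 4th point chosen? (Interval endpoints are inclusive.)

17

Sort by right endpoint; whenever an interval is uncovered, place a point at its right end.
By right end: [2,5]  [6,8]  [6,9]  [8,10]  [6,11]  [10,13]  [14,17]  [14,18]  [24,26]  [26,28]
[2,5] uncovered → point at 5; [6,8] uncovered → point at 8; [10,13] uncovered → point at 13; [14,17] uncovered → point at 17; [24,26] uncovered → point at 26.
Points: 5, 8, 13, 17, 26 (5 total).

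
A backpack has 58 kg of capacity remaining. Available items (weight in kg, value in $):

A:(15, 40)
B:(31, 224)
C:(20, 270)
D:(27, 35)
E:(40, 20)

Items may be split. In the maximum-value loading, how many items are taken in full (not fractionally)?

2

Sort by value per unit weight and fill in that order.
Ratios (sorted): C 13.50, B 7.23, A 2.67, D 1.30, E 0.50
take C (20 @ 270); take B (31 @ 224); take 7/15 of A → 18.67. Capacity used 58/58.
2 item(s) taken whole; one partial (take 7/15 of A).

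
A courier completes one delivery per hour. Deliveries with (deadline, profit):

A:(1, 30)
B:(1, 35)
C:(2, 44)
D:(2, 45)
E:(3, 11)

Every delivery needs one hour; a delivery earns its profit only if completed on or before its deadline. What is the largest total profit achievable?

Profit order: D=45 C=44 B=35 A=30 E=11
Assign: D→slot 2, C→slot 1, B skipped, A skipped, E→slot 3.
Slots: [1:C] [2:D] [3:E]
Profit = 44 + 45 + 11 = 100

100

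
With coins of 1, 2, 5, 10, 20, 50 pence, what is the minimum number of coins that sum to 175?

175 − 3×50→25 − 1×20→5 − 1×5→0
Total coins = 3 + 1 + 1 = 5

5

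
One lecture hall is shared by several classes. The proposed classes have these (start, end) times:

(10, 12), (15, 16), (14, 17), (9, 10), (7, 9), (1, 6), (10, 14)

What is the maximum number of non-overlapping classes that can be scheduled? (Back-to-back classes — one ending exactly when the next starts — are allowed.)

Order by finish time; keep every interval that doesn't clash with the previous kept one.
Sorted by end: (1,6)  (7,9)  (9,10)  (10,12)  (10,14)  (15,16)  (14,17)
take (1,6); take (7,9); take (9,10); take (10,12); skip (10,14); take (15,16).
Selected 5 classes.

5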